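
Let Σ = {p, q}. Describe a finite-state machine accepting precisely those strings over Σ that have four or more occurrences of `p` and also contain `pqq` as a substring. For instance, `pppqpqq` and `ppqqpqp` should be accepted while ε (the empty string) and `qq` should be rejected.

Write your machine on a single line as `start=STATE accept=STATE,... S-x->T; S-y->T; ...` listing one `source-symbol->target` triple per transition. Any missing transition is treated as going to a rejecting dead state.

Run two small machines in parallel and take their product. One (6 states) tracks the count of `p`s, saturating at 5; the other (4 states) tracks whether and how much of `pqq` has been seen. Each combined state is a pair, one component from each; accept when both components accept. Equivalent product states are then merged.
A 13-state machine:
       p  q 
>  A   B  A 
   B   C  D 
   C   E  F 
   D   C  G 
   E   H  I 
   F   E  J 
   G   J  G 
   H   H  K 
   I   H  L 
   J   L  J 
   K   H  M 
   L   M  L 
 * M   M  M 
(> = start, * = accepting)

start=A; accept=M; A-p->B; A-q->A; B-p->C; B-q->D; C-p->E; C-q->F; D-p->C; D-q->G; E-p->H; E-q->I; F-p->E; F-q->J; G-p->J; G-q->G; H-p->H; H-q->K; I-p->H; I-q->L; J-p->L; J-q->J; K-p->H; K-q->M; L-p->M; L-q->L; M-p->M; M-q->M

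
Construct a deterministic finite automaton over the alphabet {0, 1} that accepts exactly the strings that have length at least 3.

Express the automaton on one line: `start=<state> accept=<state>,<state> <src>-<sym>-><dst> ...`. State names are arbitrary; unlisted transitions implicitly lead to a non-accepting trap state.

Count input length up to 4: every symbol moves from q0 toward q4, which means 'more than 3' and absorbs. Accept from {q3, q4}.
A 5-state machine:
        0   1  
>  q0   q1  q1 
   q1   q2  q2 
   q2   q3  q3 
 * q3   q4  q4 
 * q4   q4  q4 
(> = start, * = accepting)

start=q0 accept=q3,q4 q0-0->q1 q0-1->q1 q1-0->q2 q1-1->q2 q2-0->q3 q2-1->q3 q3-0->q4 q3-1->q4 q4-0->q4 q4-1->q4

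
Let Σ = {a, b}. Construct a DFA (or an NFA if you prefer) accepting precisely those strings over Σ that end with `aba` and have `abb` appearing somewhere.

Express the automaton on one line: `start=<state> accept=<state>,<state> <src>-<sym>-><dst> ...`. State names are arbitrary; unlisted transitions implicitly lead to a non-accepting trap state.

start=q0 accept=q6 q0-a->q1 q0-b->q0 q1-a->q1 q1-b->q2 q2-a->q1 q2-b->q3 q3-a->q4 q3-b->q3 q4-a->q4 q4-b->q5 q5-a->q6 q5-b->q3 q6-a->q4 q6-b->q5

Build one automaton per condition and run them in lockstep. The first has 4 states tracking how much of the suffix `aba` has currently been matched; the second has 4 states tracking whether and how much of `abb` has been seen. A product state is a pair (one from each), accepting exactly when both do. Minimizing collapses redundant product states.
With 7 states:
        a   b  
>  q0   q1  q0 
   q1   q1  q2 
   q2   q1  q3 
   q3   q4  q3 
   q4   q4  q5 
   q5   q6  q3 
 * q6   q4  q5 
(> = start, * = accepting)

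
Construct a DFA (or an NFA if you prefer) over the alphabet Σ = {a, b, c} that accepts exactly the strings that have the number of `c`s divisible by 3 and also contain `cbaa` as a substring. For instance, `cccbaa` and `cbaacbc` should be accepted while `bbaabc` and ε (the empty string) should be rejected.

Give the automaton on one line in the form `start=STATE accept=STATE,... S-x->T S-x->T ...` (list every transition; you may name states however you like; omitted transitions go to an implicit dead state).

Run two small machines in parallel and take their product. The first has 3 states tracking the count of `c`s modulo 3; the second has 5 states tracking whether and how much of `cbaa` has been seen. A product state is a pair (one from each), accepting exactly when both do.
15 states suffice.
          a    b    c  
>  s0     s0   s0   s1 
   s1     s2   s3   s4 
   s2     s2   s2   s4 
   s3     s5   s2   s4 
   s4     s6   s7   s8 
   s5     s9   s2   s4 
   s6     s6   s6   s8 
   s7    s10   s6   s8 
   s8     s0  s11   s1 
   s9     s9   s9  s12 
   s10   s12   s6   s8 
   s11   s13   s0   s1 
   s12   s12  s12  s14 
   s13   s14   s0   s1 
 * s14   s14  s14   s9 
(> = start, * = accepting)

start=s0 accept=s14 s0-a->s0 s0-b->s0 s0-c->s1 s1-a->s2 s1-b->s3 s1-c->s4 s2-a->s2 s2-b->s2 s2-c->s4 s3-a->s5 s3-b->s2 s3-c->s4 s4-a->s6 s4-b->s7 s4-c->s8 s5-a->s9 s5-b->s2 s5-c->s4 s6-a->s6 s6-b->s6 s6-c->s8 s7-a->s10 s7-b->s6 s7-c->s8 s8-a->s0 s8-b->s11 s8-c->s1 s9-a->s9 s9-b->s9 s9-c->s12 s10-a->s12 s10-b->s6 s10-c->s8 s11-a->s13 s11-b->s0 s11-c->s1 s12-a->s12 s12-b->s12 s12-c->s14 s13-a->s14 s13-b->s0 s13-c->s1 s14-a->s14 s14-b->s14 s14-c->s9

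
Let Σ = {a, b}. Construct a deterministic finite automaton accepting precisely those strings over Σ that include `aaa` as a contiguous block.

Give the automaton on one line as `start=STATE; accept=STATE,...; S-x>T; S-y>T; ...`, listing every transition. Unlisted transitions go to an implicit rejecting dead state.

start=s0; accept=s3; s0-a>s1; s0-b>s0; s1-a>s2; s1-b>s0; s2-a>s3; s2-b>s0; s3-a>s3; s3-b>s3

Track how much of `aaa` has been matched so far: state s0 is no progress, s3 is the absorbing accept state reached once `aaa` has occurred. Intermediate states record partial matches; on a mismatch, fall back to the longest reusable overlap.
With 4 states:
        a   b  
>  s0   s1  s0 
   s1   s2  s0 
   s2   s3  s0 
 * s3   s3  s3 
(> = start, * = accepting)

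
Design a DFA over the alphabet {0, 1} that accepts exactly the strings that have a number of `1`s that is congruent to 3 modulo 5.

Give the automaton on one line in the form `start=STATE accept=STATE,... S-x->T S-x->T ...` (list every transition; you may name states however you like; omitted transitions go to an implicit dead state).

start=S0 accept=S3 S0-0->S0 S0-1->S1 S1-0->S1 S1-1->S2 S2-0->S2 S2-1->S3 S3-0->S3 S3-1->S4 S4-0->S4 S4-1->S0

Keep the running count of `1`s modulo 5: each `1` advances along the cycle S0 → S1 → S2 → S3 → S4 → S0 while other symbols loop. Accept at S3.
A 5-state machine:
        0   1  
>  S0   S0  S1 
   S1   S1  S2 
   S2   S2  S3 
 * S3   S3  S4 
   S4   S4  S0 
(> = start, * = accepting)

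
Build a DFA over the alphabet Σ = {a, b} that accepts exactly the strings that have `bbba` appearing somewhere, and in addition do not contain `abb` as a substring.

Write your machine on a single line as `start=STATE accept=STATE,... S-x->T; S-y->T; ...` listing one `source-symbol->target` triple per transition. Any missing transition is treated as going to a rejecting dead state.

start=q0; accept=q9,q12; q0-a->q1; q0-b->q2; q1-a->q1; q1-b->q3; q2-a->q1; q2-b->q4; q3-a->q1; q3-b->q5; q4-a->q1; q4-b->q6; q5-a->q7; q5-b->q8; q6-a->q9; q6-b->q6; q7-a->q7; q7-b->q10; q8-a->q11; q8-b->q8; q9-a->q9; q9-b->q12; q10-a->q7; q10-b->q5; q11-a->q11; q11-b->q11; q12-a->q9; q12-b->q11

Run two small machines in parallel and take their product. The first has 5 states tracking whether and how much of `bbba` has been seen; the second has 4 states tracking partial matches of the forbidden pattern `abb`. A product state is a pair (one from each), accepting exactly when both do.
          a    b  
>  q0     q1   q2 
   q1     q1   q3 
   q2     q1   q4 
   q3     q1   q5 
   q4     q1   q6 
   q5     q7   q8 
   q6     q9   q6 
   q7     q7  q10 
   q8    q11   q8 
 * q9     q9  q12 
   q10    q7   q5 
   q11   q11  q11 
 * q12    q9  q11 
(> = start, * = accepting)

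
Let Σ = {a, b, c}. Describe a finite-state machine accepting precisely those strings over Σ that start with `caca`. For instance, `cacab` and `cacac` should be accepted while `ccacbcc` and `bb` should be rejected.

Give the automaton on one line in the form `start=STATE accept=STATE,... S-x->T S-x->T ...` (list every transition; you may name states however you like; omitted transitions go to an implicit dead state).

Check the first 4 symbols one by one: s0 through s3 record how many have matched `caca` so far; any wrong symbol goes to the dead state s5. After all 4 match we enter the accepting sink s4.
        a   b   c  
>  s0   s5  s5  s1 
   s1   s2  s5  s5 
   s2   s5  s5  s3 
   s3   s4  s5  s5 
 * s4   s4  s4  s4 
   s5   s5  s5  s5 
(> = start, * = accepting)

start=s0 accept=s4 s0-a->s5 s0-b->s5 s0-c->s1 s1-a->s2 s1-b->s5 s1-c->s5 s2-a->s5 s2-b->s5 s2-c->s3 s3-a->s4 s3-b->s5 s3-c->s5 s4-a->s4 s4-b->s4 s4-c->s4 s5-a->s5 s5-b->s5 s5-c->s5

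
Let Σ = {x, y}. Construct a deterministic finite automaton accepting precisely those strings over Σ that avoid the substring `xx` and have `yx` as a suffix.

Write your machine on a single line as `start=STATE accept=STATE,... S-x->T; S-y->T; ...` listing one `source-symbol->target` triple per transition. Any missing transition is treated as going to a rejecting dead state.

Build one automaton per condition and run them in lockstep. The first has 3 states tracking partial matches of the forbidden pattern `xx`; the second has 3 states tracking how much of the suffix `yx` has currently been matched. A product state is a pair (one from each), accepting exactly when both do. Minimizing collapses redundant product states.
        x   y  
>  S0   S1  S2 
   S1   S3  S2 
   S2   S4  S2 
   S3   S3  S3 
 * S4   S3  S2 
(> = start, * = accepting)

start=S0; accept=S4; S0-x->S1; S0-y->S2; S1-x->S3; S1-y->S2; S2-x->S4; S2-y->S2; S3-x->S3; S3-y->S3; S4-x->S3; S4-y->S2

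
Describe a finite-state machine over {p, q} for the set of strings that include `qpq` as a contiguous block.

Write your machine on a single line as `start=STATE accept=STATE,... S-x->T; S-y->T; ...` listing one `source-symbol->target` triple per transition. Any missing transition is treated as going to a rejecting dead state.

States S0..S2 record the length of the longest prefix of `qpq` that matches the current input suffix. Reaching S3 means `qpq` has been seen, and we stay there forever. Accept from S3.
A 4-state machine:
        p   q  
>  S0   S0  S1 
   S1   S2  S1 
   S2   S0  S3 
 * S3   S3  S3 
(> = start, * = accepting)

start=S0; accept=S3; S0-p->S0; S0-q->S1; S1-p->S2; S1-q->S1; S2-p->S0; S2-q->S3; S3-p->S3; S3-q->S3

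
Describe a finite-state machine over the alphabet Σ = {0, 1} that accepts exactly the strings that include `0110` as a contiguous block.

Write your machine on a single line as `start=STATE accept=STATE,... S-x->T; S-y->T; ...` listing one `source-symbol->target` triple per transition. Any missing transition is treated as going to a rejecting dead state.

States q0..q3 record the length of the longest prefix of `0110` that matches the current input suffix. Reaching q4 means `0110` has been seen, and we stay there forever. Accept from q4.
5 states suffice.
        0   1  
>  q0   q1  q0 
   q1   q1  q2 
   q2   q1  q3 
   q3   q4  q0 
 * q4   q4  q4 
(> = start, * = accepting)

start=q0; accept=q4; q0-0->q1; q0-1->q0; q1-0->q1; q1-1->q2; q2-0->q1; q2-1->q3; q3-0->q4; q3-1->q0; q4-0->q4; q4-1->q4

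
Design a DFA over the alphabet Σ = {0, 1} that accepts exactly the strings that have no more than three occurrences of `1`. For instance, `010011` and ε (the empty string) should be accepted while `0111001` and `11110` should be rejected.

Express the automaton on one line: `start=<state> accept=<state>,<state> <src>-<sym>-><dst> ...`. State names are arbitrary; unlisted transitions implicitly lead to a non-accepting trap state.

Count `1`s, saturating at 4: states q0 through q3 mean 0 through 3 `1`s seen; q4 means more than 3. Each `1` increments (capped at q4); other symbols loop. Accept from {q0, q1, q2, q3}.
5 states suffice.
        0   1  
>* q0   q0  q1 
 * q1   q1  q2 
 * q2   q2  q3 
 * q3   q3  q4 
   q4   q4  q4 
(> = start, * = accepting)

start=q0 accept=q0,q1,q2,q3 q0-0->q0 q0-1->q1 q1-0->q1 q1-1->q2 q2-0->q2 q2-1->q3 q3-0->q3 q3-1->q4 q4-0->q4 q4-1->q4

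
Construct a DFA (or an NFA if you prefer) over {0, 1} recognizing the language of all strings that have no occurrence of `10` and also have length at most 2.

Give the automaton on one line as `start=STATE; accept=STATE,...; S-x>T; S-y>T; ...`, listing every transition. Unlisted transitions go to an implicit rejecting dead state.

start=q0; accept=q0,q1,q2,q3; q0-0>q1; q0-1>q2; q1-0>q3; q1-1>q3; q2-0>q4; q2-1>q3; q3-0>q4; q3-1>q4; q4-0>q4; q4-1>q4

Handle the two conditions separately and then intersect. One (3 states) tracks partial matches of the forbidden pattern `10`; the other (4 states) tracks the input length, saturating at 3. Each combined state is a pair, one component from each; accept when both components accept. After merging equivalent states the machine shrinks.
A 5-state machine:
        0   1  
>* q0   q1  q2 
 * q1   q3  q3 
 * q2   q4  q3 
 * q3   q4  q4 
   q4   q4  q4 
(> = start, * = accepting)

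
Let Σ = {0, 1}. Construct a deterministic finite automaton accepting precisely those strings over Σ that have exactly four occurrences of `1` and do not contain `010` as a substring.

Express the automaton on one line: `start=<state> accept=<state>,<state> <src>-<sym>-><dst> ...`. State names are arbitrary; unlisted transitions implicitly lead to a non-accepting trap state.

Handle the two conditions separately and then intersect. One (6 states) tracks the count of `1`s, saturating at 5; the other (4 states) tracks partial matches of the forbidden pattern `010`. Each combined state is a pair, one component from each; accept when both components accept. After merging equivalent states the machine shrinks.
With 14 states:
          0    1  
>  s0     s1   s2 
   s1     s1   s3 
   s2     s4   s5 
   s3     s6   s5 
   s4     s4   s7 
   s5     s8   s9 
   s6     s6   s6 
   s7     s6   s9 
   s8     s8  s10 
   s9    s11  s12 
   s10    s6  s12 
   s11   s11  s13 
 * s12   s12   s6 
 * s13    s6   s6 
(> = start, * = accepting)

start=s0 accept=s12,s13 s0-0->s1 s0-1->s2 s1-0->s1 s1-1->s3 s2-0->s4 s2-1->s5 s3-0->s6 s3-1->s5 s4-0->s4 s4-1->s7 s5-0->s8 s5-1->s9 s6-0->s6 s6-1->s6 s7-0->s6 s7-1->s9 s8-0->s8 s8-1->s10 s9-0->s11 s9-1->s12 s10-0->s6 s10-1->s12 s11-0->s11 s11-1->s13 s12-0->s12 s12-1->s6 s13-0->s6 s13-1->s6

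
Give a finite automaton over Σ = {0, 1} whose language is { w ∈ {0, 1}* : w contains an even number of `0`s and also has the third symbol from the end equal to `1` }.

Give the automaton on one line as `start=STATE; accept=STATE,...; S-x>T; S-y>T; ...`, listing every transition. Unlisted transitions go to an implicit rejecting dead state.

start=S0; accept=S8,S9,S10,S11; S0-0>S1; S0-1>S2; S1-0>S0; S1-1>S3; S2-0>S4; S2-1>S5; S3-0>S6; S3-1>S7; S4-0>S8; S4-1>S3; S5-0>S4; S5-1>S9; S6-0>S1; S6-1>S10; S7-0>S11; S7-1>S7; S8-0>S1; S8-1>S2; S9-0>S4; S9-1>S9; S10-0>S4; S10-1>S5; S11-0>S1; S11-1>S10

Handle the two conditions separately and then intersect. The first has 2 states tracking the count of `0`s modulo 2; the second has 15 states tracking the last 3 symbols read. A product state is a pair (one from each), accepting exactly when both do. After merging equivalent states the machine shrinks.
With 12 states:
          0    1  
>  S0     S1   S2 
   S1     S0   S3 
   S2     S4   S5 
   S3     S6   S7 
   S4     S8   S3 
   S5     S4   S9 
   S6     S1  S10 
   S7    S11   S7 
 * S8     S1   S2 
 * S9     S4   S9 
 * S10    S4   S5 
 * S11    S1  S10 
(> = start, * = accepting)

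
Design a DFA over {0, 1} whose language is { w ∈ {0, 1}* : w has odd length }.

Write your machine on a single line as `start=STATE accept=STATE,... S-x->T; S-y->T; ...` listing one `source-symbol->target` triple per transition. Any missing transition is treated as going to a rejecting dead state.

start=q0; accept=q1; q0-0->q1; q0-1->q1; q1-0->q0; q1-1->q0

Only the length mod 2 matters, so use a 2-cycle: from any state, every input symbol moves to the next state, wrapping q1 back to q0. Mark q1 accepting.
2 states suffice.
        0   1  
>  q0   q1  q1 
 * q1   q0  q0 
(> = start, * = accepting)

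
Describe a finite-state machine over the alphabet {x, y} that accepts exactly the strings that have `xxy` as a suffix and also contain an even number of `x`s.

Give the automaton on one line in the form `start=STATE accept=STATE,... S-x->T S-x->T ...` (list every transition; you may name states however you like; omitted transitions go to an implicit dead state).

Handle the two conditions separately and then intersect. One (4 states) tracks how much of the suffix `xxy` has currently been matched; the other (2 states) tracks the count of `x`s modulo 2. Each combined state is a pair, one component from each; accept when both components accept. Equivalent product states are then merged.
5 states suffice.
        x   y  
>  S0   S1  S0 
   S1   S2  S3 
   S2   S1  S4 
   S3   S0  S3 
 * S4   S1  S0 
(> = start, * = accepting)

start=S0 accept=S4 S0-x->S1 S0-y->S0 S1-x->S2 S1-y->S3 S2-x->S1 S2-y->S4 S3-x->S0 S3-y->S3 S4-x->S1 S4-y->S0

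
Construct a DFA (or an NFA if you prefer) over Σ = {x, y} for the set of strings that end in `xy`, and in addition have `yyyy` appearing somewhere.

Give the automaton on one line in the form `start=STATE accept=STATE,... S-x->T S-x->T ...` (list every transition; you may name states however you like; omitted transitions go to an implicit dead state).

start=A accept=G A-x->A A-y->B B-x->A B-y->C C-x->A C-y->D D-x->A D-y->E E-x->F E-y->E F-x->F F-y->G G-x->F G-y->E

Run two small machines in parallel and take their product. The first has 3 states tracking how much of the suffix `xy` has currently been matched; the second has 5 states tracking whether and how much of `yyyy` has been seen. A product state is a pair (one from each), accepting exactly when both do. Equivalent product states are then merged.
With 7 states:
       x  y 
>  A   A  B 
   B   A  C 
   C   A  D 
   D   A  E 
   E   F  E 
   F   F  G 
 * G   F  E 
(> = start, * = accepting)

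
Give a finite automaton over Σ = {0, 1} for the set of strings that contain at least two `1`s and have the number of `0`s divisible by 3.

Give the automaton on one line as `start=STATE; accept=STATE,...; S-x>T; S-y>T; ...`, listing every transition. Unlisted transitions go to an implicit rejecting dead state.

start=q0; accept=q5; q0-0>q1; q0-1>q2; q1-0>q3; q1-1>q4; q2-0>q4; q2-1>q5; q3-0>q0; q3-1>q6; q4-0>q6; q4-1>q7; q5-0>q7; q5-1>q5; q6-0>q2; q6-1>q8; q7-0>q8; q7-1>q7; q8-0>q5; q8-1>q8

Run two small machines in parallel and take their product. One (4 states) tracks the count of `1`s, saturating at 3; the other (3 states) tracks the count of `0`s modulo 3. Each combined state is a pair, one component from each; accept when both components accept. Minimizing collapses redundant product states.
        0   1  
>  q0   q1  q2 
   q1   q3  q4 
   q2   q4  q5 
   q3   q0  q6 
   q4   q6  q7 
 * q5   q7  q5 
   q6   q2  q8 
   q7   q8  q7 
   q8   q5  q8 
(> = start, * = accepting)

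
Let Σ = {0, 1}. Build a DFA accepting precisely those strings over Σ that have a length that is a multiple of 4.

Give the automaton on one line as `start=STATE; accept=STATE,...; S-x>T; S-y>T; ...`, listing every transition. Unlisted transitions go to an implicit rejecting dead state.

start=S0; accept=S0; S0-0>S1; S0-1>S1; S1-0>S2; S1-1>S2; S2-0>S3; S2-1>S3; S3-0>S0; S3-1>S0

Count input length modulo 4: every symbol advances one step around the cycle S0 → S1 → S2 → S3 → S0. Accept at S0.
        0   1  
>* S0   S1  S1 
   S1   S2  S2 
   S2   S3  S3 
   S3   S0  S0 
(> = start, * = accepting)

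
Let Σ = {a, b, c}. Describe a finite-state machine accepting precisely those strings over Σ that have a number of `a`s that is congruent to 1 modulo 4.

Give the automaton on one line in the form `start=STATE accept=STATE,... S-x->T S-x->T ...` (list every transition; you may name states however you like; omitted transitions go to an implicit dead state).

Keep the running count of `a`s modulo 4: each `a` advances along the cycle q0 → q1 → q2 → q3 → q0 while other symbols loop. Accept at q1.
4 states suffice.
        a   b   c  
>  q0   q1  q0  q0 
 * q1   q2  q1  q1 
   q2   q3  q2  q2 
   q3   q0  q3  q3 
(> = start, * = accepting)

start=q0 accept=q1 q0-a->q1 q0-b->q0 q0-c->q0 q1-a->q2 q1-b->q1 q1-c->q1 q2-a->q3 q2-b->q2 q2-c->q2 q3-a->q0 q3-b->q3 q3-c->q3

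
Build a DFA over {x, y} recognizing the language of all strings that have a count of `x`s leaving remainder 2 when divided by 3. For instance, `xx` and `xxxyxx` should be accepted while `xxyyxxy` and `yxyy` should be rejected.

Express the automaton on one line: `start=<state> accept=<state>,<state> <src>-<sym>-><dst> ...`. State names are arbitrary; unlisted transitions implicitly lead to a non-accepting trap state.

Keep the running count of `x`s modulo 3: each `x` advances along the cycle s0 → s1 → s2 → s0 while other symbols loop. Accept at s2.
With 3 states:
        x   y  
>  s0   s1  s0 
   s1   s2  s1 
 * s2   s0  s2 
(> = start, * = accepting)

start=s0 accept=s2 s0-x->s1 s0-y->s0 s1-x->s2 s1-y->s1 s2-x->s0 s2-y->s2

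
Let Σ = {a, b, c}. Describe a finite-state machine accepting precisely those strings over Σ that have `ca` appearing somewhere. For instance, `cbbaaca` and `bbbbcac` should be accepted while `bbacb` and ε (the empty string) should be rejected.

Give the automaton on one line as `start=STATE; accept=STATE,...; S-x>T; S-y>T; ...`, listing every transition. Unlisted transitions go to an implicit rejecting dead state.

States q0..q1 record the length of the longest prefix of `ca` that matches the current input suffix. Reaching q2 means `ca` has been seen, and we stay there forever. Accept from q2.
With 3 states:
        a   b   c  
>  q0   q0  q0  q1 
   q1   q2  q0  q1 
 * q2   q2  q2  q2 
(> = start, * = accepting)

start=q0; accept=q2; q0-a>q0; q0-b>q0; q0-c>q1; q1-a>q2; q1-b>q0; q1-c>q1; q2-a>q2; q2-b>q2; q2-c>q2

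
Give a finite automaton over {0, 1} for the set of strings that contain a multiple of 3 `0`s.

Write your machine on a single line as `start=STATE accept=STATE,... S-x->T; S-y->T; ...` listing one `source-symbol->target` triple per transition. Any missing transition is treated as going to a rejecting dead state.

start=q0; accept=q0; q0-0->q1; q0-1->q0; q1-0->q2; q1-1->q1; q2-0->q0; q2-1->q2

Keep the running count of `0`s modulo 3: each `0` advances along the cycle q0 → q1 → q2 → q0 while other symbols loop. Accept at q0.
        0   1  
>* q0   q1  q0 
   q1   q2  q1 
   q2   q0  q2 
(> = start, * = accepting)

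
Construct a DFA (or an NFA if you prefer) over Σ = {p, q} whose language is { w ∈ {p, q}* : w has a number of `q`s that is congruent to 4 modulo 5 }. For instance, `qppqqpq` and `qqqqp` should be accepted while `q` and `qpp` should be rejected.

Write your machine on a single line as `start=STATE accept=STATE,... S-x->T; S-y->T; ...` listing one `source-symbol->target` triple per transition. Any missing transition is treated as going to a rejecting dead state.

start=A; accept=E; A-p->A; A-q->B; B-p->B; B-q->C; C-p->C; C-q->D; D-p->D; D-q->E; E-p->E; E-q->A

Keep the running count of `q`s modulo 5: each `q` advances along the cycle A → B → C → D → E → A while other symbols loop. Accept at E.
With 5 states:
       p  q 
>  A   A  B 
   B   B  C 
   C   C  D 
   D   D  E 
 * E   E  A 
(> = start, * = accepting)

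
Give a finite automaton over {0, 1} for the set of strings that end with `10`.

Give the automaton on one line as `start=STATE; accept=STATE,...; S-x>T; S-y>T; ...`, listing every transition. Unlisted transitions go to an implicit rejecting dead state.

Let each state record the length of the longest suffix of the input read so far that is also a prefix of `10`. q1 means the last symbol is `1`; q2 means the last 2 symbols are `10`. Accept only at q2, where the string currently ends in `10`.
A 3-state machine:
        0   1  
>  q0   q0  q1 
   q1   q2  q1 
 * q2   q0  q1 
(> = start, * = accepting)

start=q0; accept=q2; q0-0>q0; q0-1>q1; q1-0>q2; q1-1>q1; q2-0>q0; q2-1>q1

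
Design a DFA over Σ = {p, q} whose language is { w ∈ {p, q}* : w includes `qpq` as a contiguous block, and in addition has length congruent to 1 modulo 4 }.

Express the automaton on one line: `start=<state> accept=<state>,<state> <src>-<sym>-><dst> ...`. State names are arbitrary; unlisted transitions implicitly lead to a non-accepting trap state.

start=A accept=O A-p->B A-q->C B-p->D B-q->E C-p->F C-q->E D-p->G D-q->H E-p->I E-q->H F-p->G F-q->J G-p->A G-q->K H-p->L H-q->K I-p->A I-q->M J-p->M J-q->M K-p->N K-q->C L-p->B L-q->O M-p->O M-q->O N-p->D N-q->P O-p->P O-q->P P-p->J P-q->J

Build one automaton per condition and run them in lockstep. One (4 states) tracks whether and how much of `qpq` has been seen; the other (4 states) tracks the input length modulo 4. Each combined state is a pair, one component from each; accept when both components accept.
A 16-state machine:
       p  q 
>  A   B  C 
   B   D  E 
   C   F  E 
   D   G  H 
   E   I  H 
   F   G  J 
   G   A  K 
   H   L  K 
   I   A  M 
   J   M  M 
   K   N  C 
   L   B  O 
   M   O  O 
   N   D  P 
 * O   P  P 
   P   J  J 
(> = start, * = accepting)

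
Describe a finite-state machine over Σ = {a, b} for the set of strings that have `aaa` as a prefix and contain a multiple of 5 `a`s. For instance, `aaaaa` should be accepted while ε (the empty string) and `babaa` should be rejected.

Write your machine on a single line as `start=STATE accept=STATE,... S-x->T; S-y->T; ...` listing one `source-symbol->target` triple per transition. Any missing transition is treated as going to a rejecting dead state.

start=s0; accept=s9; s0-a->s1; s0-b->s2; s1-a->s3; s1-b->s4; s2-a->s4; s2-b->s2; s3-a->s5; s3-b->s6; s4-a->s6; s4-b->s4; s5-a->s7; s5-b->s5; s6-a->s8; s6-b->s6; s7-a->s9; s7-b->s7; s8-a->s10; s8-b->s8; s9-a->s11; s9-b->s9; s10-a->s2; s10-b->s10; s11-a->s12; s11-b->s11; s12-a->s5; s12-b->s12

Run two small machines in parallel and take their product. One (5 states) tracks whether the input so far still matches the prefix `aaa`; the other (5 states) tracks the count of `a`s modulo 5. Each combined state is a pair, one component from each; accept when both components accept.
With 13 states:
          a    b  
>  s0     s1   s2 
   s1     s3   s4 
   s2     s4   s2 
   s3     s5   s6 
   s4     s6   s4 
   s5     s7   s5 
   s6     s8   s6 
   s7     s9   s7 
   s8    s10   s8 
 * s9    s11   s9 
   s10    s2  s10 
   s11   s12  s11 
   s12    s5  s12 
(> = start, * = accepting)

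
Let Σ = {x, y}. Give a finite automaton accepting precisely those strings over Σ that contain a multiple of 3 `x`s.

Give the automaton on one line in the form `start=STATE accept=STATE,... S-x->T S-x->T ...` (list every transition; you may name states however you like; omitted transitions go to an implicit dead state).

start=q0 accept=q0 q0-x->q1 q0-y->q0 q1-x->q2 q1-y->q1 q2-x->q0 q2-y->q2

The only thing that matters is how many `x`s have appeared, reduced mod 3. Use one state per residue: q0 for 0, …, q2 for 2. Reading `x` moves to the next residue; anything else stays put. q0 is accepting.
With 3 states:
        x   y  
>* q0   q1  q0 
   q1   q2  q1 
   q2   q0  q2 
(> = start, * = accepting)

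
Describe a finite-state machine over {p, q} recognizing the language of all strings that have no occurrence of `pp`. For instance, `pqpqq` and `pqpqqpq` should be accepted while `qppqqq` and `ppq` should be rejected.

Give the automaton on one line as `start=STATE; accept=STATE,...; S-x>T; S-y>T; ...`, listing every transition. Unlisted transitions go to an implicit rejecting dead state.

start=S0; accept=S0,S1; S0-p>S1; S0-q>S0; S1-p>S2; S1-q>S0; S2-p>S2; S2-q>S2

This is the complement of 'contains `pp`'. Use the same substring-matching states — S0 through S2 holding how much of `pp` has just been matched — but flip the accepting set: everything except the trap S2 accepts.
With 3 states:
        p   q  
>* S0   S1  S0 
 * S1   S2  S0 
   S2   S2  S2 
(> = start, * = accepting)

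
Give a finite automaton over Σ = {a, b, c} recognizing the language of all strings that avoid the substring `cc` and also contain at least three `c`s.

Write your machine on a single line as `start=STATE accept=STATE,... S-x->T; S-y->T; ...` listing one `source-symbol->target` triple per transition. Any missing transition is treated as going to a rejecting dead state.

Handle the two conditions separately and then intersect. One (3 states) tracks partial matches of the forbidden pattern `cc`; the other (5 states) tracks the count of `c`s, saturating at 4. Each combined state is a pair, one component from each; accept when both components accept.
A 12-state machine:
          a    b    c  
>  s0     s0   s0   s1 
   s1     s2   s2   s3 
   s2     s2   s2   s4 
   s3     s3   s3   s5 
   s4     s6   s6   s5 
   s5     s5   s5   s7 
   s6     s6   s6   s8 
   s7     s7   s7   s7 
 * s8     s9   s9   s7 
 * s9     s9   s9  s10 
 * s10   s11  s11   s7 
 * s11   s11  s11  s10 
(> = start, * = accepting)

start=s0; accept=s8,s9,s10,s11; s0-a->s0; s0-b->s0; s0-c->s1; s1-a->s2; s1-b->s2; s1-c->s3; s2-a->s2; s2-b->s2; s2-c->s4; s3-a->s3; s3-b->s3; s3-c->s5; s4-a->s6; s4-b->s6; s4-c->s5; s5-a->s5; s5-b->s5; s5-c->s7; s6-a->s6; s6-b->s6; s6-c->s8; s7-a->s7; s7-b->s7; s7-c->s7; s8-a->s9; s8-b->s9; s8-c->s7; s9-a->s9; s9-b->s9; s9-c->s10; s10-a->s11; s10-b->s11; s10-c->s7; s11-a->s11; s11-b->s11; s11-c->s10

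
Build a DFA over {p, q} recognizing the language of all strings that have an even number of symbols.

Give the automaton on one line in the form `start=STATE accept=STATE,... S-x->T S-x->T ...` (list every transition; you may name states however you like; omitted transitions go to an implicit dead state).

start=s0 accept=s0 s0-p->s1 s0-q->s1 s1-p->s0 s1-q->s0

Count input length modulo 2: every symbol advances one step around the cycle s0 → s1 → s0. Accept at s0.
A 2-state machine:
        p   q  
>* s0   s1  s1 
   s1   s0  s0 
(> = start, * = accepting)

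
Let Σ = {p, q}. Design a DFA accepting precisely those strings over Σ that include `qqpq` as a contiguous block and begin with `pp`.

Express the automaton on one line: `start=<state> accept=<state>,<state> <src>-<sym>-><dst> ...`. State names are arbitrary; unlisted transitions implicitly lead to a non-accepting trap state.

Build one automaton per condition and run them in lockstep. The first has 5 states tracking whether and how much of `qqpq` has been seen; the second has 4 states tracking whether the input so far still matches the prefix `pp`. A product state is a pair (one from each), accepting exactly when both do. Equivalent product states are then merged.
       p  q 
>  A   B  C 
   B   D  C 
   C   C  C 
   D   D  E 
   E   D  F 
   F   G  F 
   G   D  H 
 * H   H  H 
(> = start, * = accepting)

start=A accept=H A-p->B A-q->C B-p->D B-q->C C-p->C C-q->C D-p->D D-q->E E-p->D E-q->F F-p->G F-q->F G-p->D G-q->H H-p->H H-q->H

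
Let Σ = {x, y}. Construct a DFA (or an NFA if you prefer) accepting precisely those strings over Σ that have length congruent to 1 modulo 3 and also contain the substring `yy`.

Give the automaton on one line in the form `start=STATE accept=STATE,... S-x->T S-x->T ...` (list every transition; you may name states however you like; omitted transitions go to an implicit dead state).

start=S0 accept=S8 S0-x->S1 S0-y->S2 S1-x->S3 S1-y->S4 S2-x->S3 S2-y->S5 S3-x->S0 S3-y->S6 S4-x->S0 S4-y->S7 S5-x->S7 S5-y->S7 S6-x->S1 S6-y->S8 S7-x->S8 S7-y->S8 S8-x->S5 S8-y->S5

Build one automaton per condition and run them in lockstep. The first has 3 states tracking the input length modulo 3; the second has 3 states tracking whether and how much of `yy` has been seen. A product state is a pair (one from each), accepting exactly when both do.
9 states suffice.
        x   y  
>  S0   S1  S2 
   S1   S3  S4 
   S2   S3  S5 
   S3   S0  S6 
   S4   S0  S7 
   S5   S7  S7 
   S6   S1  S8 
   S7   S8  S8 
 * S8   S5  S5 
(> = start, * = accepting)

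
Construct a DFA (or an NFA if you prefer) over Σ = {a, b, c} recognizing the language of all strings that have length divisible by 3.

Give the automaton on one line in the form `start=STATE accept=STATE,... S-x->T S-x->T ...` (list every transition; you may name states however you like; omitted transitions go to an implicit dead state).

start=q0 accept=q0 q0-a->q1 q0-b->q1 q0-c->q1 q1-a->q2 q1-b->q2 q1-c->q2 q2-a->q0 q2-b->q0 q2-c->q0

Only the length mod 3 matters, so use a 3-cycle: from any state, every input symbol moves to the next state, wrapping q2 back to q0. Mark q0 accepting.
        a   b   c  
>* q0   q1  q1  q1 
   q1   q2  q2  q2 
   q2   q0  q0  q0 
(> = start, * = accepting)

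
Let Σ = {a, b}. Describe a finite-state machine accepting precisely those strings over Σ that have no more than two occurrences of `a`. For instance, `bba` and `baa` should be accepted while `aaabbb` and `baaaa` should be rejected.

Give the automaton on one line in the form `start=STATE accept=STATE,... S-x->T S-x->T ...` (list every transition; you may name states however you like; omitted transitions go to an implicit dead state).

start=s0 accept=s0,s1,s2 s0-a->s1 s0-b->s0 s1-a->s2 s1-b->s1 s2-a->s3 s2-b->s2 s3-a->s3 s3-b->s3

Only the number of `a`s matters, and only up to 3. Make a chain s0 → s1 → s2 → s3 advanced by each `a` (with s3 absorbing); every other symbol self-loops. The accepting set is {s0, s1, s2}.
4 states suffice.
        a   b  
>* s0   s1  s0 
 * s1   s2  s1 
 * s2   s3  s2 
   s3   s3  s3 
(> = start, * = accepting)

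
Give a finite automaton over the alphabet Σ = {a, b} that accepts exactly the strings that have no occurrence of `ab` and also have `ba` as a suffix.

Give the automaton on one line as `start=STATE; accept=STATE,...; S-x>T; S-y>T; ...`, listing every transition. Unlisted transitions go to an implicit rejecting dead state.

start=q0; accept=q4; q0-a>q1; q0-b>q2; q1-a>q1; q1-b>q3; q2-a>q4; q2-b>q2; q3-a>q5; q3-b>q3; q4-a>q1; q4-b>q3; q5-a>q6; q5-b>q3; q6-a>q6; q6-b>q3

Run two small machines in parallel and take their product. The first has 3 states tracking partial matches of the forbidden pattern `ab`; the second has 3 states tracking how much of the suffix `ba` has currently been matched. A product state is a pair (one from each), accepting exactly when both do.
7 states suffice.
        a   b  
>  q0   q1  q2 
   q1   q1  q3 
   q2   q4  q2 
   q3   q5  q3 
 * q4   q1  q3 
   q5   q6  q3 
   q6   q6  q3 
(> = start, * = accepting)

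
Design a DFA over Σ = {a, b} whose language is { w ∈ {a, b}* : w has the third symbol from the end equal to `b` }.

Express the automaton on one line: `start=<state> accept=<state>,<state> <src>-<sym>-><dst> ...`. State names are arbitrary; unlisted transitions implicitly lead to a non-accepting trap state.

start=q0 accept=q11,q12,q13,q14 q0-a->q1 q0-b->q2 q1-a->q3 q1-b->q4 q2-a->q5 q2-b->q6 q3-a->q7 q3-b->q8 q4-a->q9 q4-b->q10 q5-a->q11 q5-b->q12 q6-a->q13 q6-b->q14 q7-a->q7 q7-b->q8 q8-a->q9 q8-b->q10 q9-a->q11 q9-b->q12 q10-a->q13 q10-b->q14 q11-a->q7 q11-b->q8 q12-a->q9 q12-b->q10 q13-a->q11 q13-b->q12 q14-a->q13 q14-b->q14

Because acceptance depends on a position counted from the end, the machine has to buffer the most recent 3 symbols. Make each state the string of the last up-to-3 symbols read; on input `x` shift the window left and append `x`. Accept when the buffered window has length 3 and begins with `b`.
15 states suffice.
          a    b  
>  q0     q1   q2 
   q1     q3   q4 
   q2     q5   q6 
   q3     q7   q8 
   q4     q9  q10 
   q5    q11  q12 
   q6    q13  q14 
   q7     q7   q8 
   q8     q9  q10 
   q9    q11  q12 
   q10   q13  q14 
 * q11    q7   q8 
 * q12    q9  q10 
 * q13   q11  q12 
 * q14   q13  q14 
(> = start, * = accepting)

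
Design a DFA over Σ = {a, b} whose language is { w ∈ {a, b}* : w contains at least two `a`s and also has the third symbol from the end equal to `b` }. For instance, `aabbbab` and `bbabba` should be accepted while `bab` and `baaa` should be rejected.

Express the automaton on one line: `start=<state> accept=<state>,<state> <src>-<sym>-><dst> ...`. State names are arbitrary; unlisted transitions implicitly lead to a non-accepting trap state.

start=q0 accept=q9,q11,q12,q13 q0-a->q1 q0-b->q2 q1-a->q3 q1-b->q4 q2-a->q5 q2-b->q2 q3-a->q3 q3-b->q6 q4-a->q7 q4-b->q8 q5-a->q9 q5-b->q4 q6-a->q7 q6-b->q10 q7-a->q9 q7-b->q11 q8-a->q12 q8-b->q8 q9-a->q3 q9-b->q6 q10-a->q12 q10-b->q13 q11-a->q7 q11-b->q10 q12-a->q9 q12-b->q11 q13-a->q12 q13-b->q13

Build one automaton per condition and run them in lockstep. The first has 4 states tracking the count of `a`s, saturating at 3; the second has 15 states tracking the last 3 symbols read. A product state is a pair (one from each), accepting exactly when both do. Minimizing collapses redundant product states.
14 states suffice.
          a    b  
>  q0     q1   q2 
   q1     q3   q4 
   q2     q5   q2 
   q3     q3   q6 
   q4     q7   q8 
   q5     q9   q4 
   q6     q7  q10 
   q7     q9  q11 
   q8    q12   q8 
 * q9     q3   q6 
   q10   q12  q13 
 * q11    q7  q10 
 * q12    q9  q11 
 * q13   q12  q13 
(> = start, * = accepting)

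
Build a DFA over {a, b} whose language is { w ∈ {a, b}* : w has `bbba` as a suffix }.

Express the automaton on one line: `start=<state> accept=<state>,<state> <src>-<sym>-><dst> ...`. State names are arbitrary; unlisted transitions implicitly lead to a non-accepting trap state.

start=s0 accept=s4 s0-a->s0 s0-b->s1 s1-a->s0 s1-b->s2 s2-a->s0 s2-b->s3 s3-a->s4 s3-b->s3 s4-a->s0 s4-b->s1

Let each state record the length of the longest suffix of the input read so far that is also a prefix of `bbba`. s1 means the last symbol is `b`; s2 means the last 2 symbols are `bb`; s3 means the last 3 symbols are `bbb`; s4 means the last 4 symbols are `bbba`. Accept only at s4, where the string currently ends in `bbba`.
        a   b  
>  s0   s0  s1 
   s1   s0  s2 
   s2   s0  s3 
   s3   s4  s3 
 * s4   s0  s1 
(> = start, * = accepting)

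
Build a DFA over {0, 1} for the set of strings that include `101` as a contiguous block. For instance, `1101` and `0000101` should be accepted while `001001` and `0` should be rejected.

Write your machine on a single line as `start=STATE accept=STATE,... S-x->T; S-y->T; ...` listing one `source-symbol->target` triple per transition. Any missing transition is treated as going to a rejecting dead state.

start=A; accept=D; A-0->A; A-1->B; B-0->C; B-1->B; C-0->A; C-1->D; D-0->D; D-1->D

States A..C record the length of the longest prefix of `101` that matches the current input suffix. Reaching D means `101` has been seen, and we stay there forever. Accept from D.
A 4-state machine:
       0  1 
>  A   A  B 
   B   C  B 
   C   A  D 
 * D   D  D 
(> = start, * = accepting)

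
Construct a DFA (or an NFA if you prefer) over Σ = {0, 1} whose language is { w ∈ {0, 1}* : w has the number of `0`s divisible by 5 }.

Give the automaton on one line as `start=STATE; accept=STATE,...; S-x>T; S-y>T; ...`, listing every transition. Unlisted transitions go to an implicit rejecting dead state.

start=q0; accept=q0; q0-0>q1; q0-1>q0; q1-0>q2; q1-1>q1; q2-0>q3; q2-1>q2; q3-0>q4; q3-1>q3; q4-0>q0; q4-1>q4

The only thing that matters is how many `0`s have appeared, reduced mod 5. Use one state per residue: q0 for 0, …, q4 for 4. Reading `0` moves to the next residue; anything else stays put. q0 is accepting.
5 states suffice.
        0   1  
>* q0   q1  q0 
   q1   q2  q1 
   q2   q3  q2 
   q3   q4  q3 
   q4   q0  q4 
(> = start, * = accepting)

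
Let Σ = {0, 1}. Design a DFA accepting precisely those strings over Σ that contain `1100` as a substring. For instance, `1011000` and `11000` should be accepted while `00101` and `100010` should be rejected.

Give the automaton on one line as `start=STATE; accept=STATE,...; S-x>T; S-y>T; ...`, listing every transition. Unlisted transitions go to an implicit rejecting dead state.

States q0..q3 record the length of the longest prefix of `1100` that matches the current input suffix. Reaching q4 means `1100` has been seen, and we stay there forever. Accept from q4.
With 5 states:
        0   1  
>  q0   q0  q1 
   q1   q0  q2 
   q2   q3  q2 
   q3   q4  q1 
 * q4   q4  q4 
(> = start, * = accepting)

start=q0; accept=q4; q0-0>q0; q0-1>q1; q1-0>q0; q1-1>q2; q2-0>q3; q2-1>q2; q3-0>q4; q3-1>q1; q4-0>q4; q4-1>q4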